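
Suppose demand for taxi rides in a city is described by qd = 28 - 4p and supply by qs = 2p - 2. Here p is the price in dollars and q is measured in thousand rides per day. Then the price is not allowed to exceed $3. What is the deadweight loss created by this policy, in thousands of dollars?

In a free market, 28 - 4p = 2p - 2 gives the equilibrium p* = 5, q* = 8.
The ceiling of 3 is below the equilibrium price 5, so it binds.
At p = 3: qd = 28 - 4·3 = 16 and qs = 2·3 - 2 = 4.
Quantity traded falls to 4. At q = 4 the demand price is (28 - 4)/4 = 6 and the supply price is (2 + 4)/2 = 3.
Deadweight loss = ½ · (6 - 3) · (8 - 4) = ½ · 3 · 4 = 6.

6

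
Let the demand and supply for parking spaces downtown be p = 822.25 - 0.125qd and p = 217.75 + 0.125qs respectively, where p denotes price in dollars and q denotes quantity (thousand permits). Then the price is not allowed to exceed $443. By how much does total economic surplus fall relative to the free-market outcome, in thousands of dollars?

47432

Rearranging demand gives qd = 6578 - 8p; rearranging supply gives qs = 8p - 1742. Equilibrium: 6578 - 8p = 8p - 1742, so 8320 = 16p and p* = 520, q* = 2418.
The ceiling of 443 is below the equilibrium price 520, so it binds.
At p = 443: qd = 6578 - 8·443 = 3034 and qs = 8·443 - 1742 = 1802.
Quantity traded falls to 1802. At q = 1802 the demand price is (6578 - 1802)/8 = 597 and the supply price is (1742 + 1802)/8 = 443.
Deadweight loss = ½ · (597 - 443) · (2418 - 1802) = ½ · 154 · 616 = 47432.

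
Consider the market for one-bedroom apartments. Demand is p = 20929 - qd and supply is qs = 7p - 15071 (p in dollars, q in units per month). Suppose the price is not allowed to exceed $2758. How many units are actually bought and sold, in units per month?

Rearranging demand gives qd = 20929 - p. Setting quantity demanded equal to quantity supplied, 20929 - p = 7p - 15071, gives p* = 4500 and q* = 16429.
Because the ceiling (2758) lies below the market-clearing price, it is binding.
At p = 2758: qd = 20929 - 2758 = 18171 and qs = 7·2758 - 15071 = 4235.
The quantity actually transacted is the short side, supply: 4235.

4235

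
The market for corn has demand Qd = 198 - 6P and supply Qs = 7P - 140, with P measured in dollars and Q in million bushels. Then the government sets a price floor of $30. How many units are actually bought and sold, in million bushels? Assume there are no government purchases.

18

In a free market, 198 - 6P = 7P - 140 gives the equilibrium P* = 26, Q* = 42.
Because the floor (30) lies above the market-clearing price, it is binding.
At P = 30: Qd = 198 - 6·30 = 18 and Qs = 7·30 - 140 = 70.
The quantity actually transacted is the short side, demand: 18.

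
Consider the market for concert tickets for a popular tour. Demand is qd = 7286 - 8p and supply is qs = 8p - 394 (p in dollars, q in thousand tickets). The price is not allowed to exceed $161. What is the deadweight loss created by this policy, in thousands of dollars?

Equilibrium: 7286 - 8p = 8p - 394, so 7680 = 16p and p* = 480, q* = 3446.
The ceiling of 161 is below the equilibrium price 480, so it binds.
At p = 161: qd = 7286 - 8·161 = 5998 and qs = 8·161 - 394 = 894.
Quantity traded falls to 894. At q = 894 the demand price is (7286 - 894)/8 = 799 and the supply price is (394 + 894)/8 = 161.
Deadweight loss = ½ · (799 - 161) · (3446 - 894) = ½ · 638 · 2552 = 814088.

814088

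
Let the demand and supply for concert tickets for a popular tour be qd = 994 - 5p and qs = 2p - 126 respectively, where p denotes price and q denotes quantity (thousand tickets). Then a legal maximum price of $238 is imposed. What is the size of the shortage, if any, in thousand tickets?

Equilibrium: 994 - 5p = 2p - 126, so 1120 = 7p and p* = 160, q* = 194.
The ceiling of 238 is above the equilibrium price 160, so it is not binding; the market clears at p* = 160, q* = 194.
Since the control does not bind, there is no shortage.

0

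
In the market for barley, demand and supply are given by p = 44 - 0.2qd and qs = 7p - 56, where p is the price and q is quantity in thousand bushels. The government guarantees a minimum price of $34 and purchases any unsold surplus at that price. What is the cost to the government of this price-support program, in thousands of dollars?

4488

Rearranging demand gives qd = 220 - 5p. Without the control the market clears where 220 - 5p = 7p - 56, i.e. p* = 23 and q* = 105.
Since 34 > 23, the floor is binding.
At p = 34: qd = 220 - 5·34 = 50 and qs = 7·34 - 56 = 182.
Surplus = qs - qd = 132.
Government expenditure = surplus × support price = 132 × 34 = 4488.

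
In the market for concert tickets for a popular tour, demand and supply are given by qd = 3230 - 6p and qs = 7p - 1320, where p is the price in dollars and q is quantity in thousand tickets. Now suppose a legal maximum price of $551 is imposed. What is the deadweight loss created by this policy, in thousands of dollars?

In a free market, 3230 - 6p = 7p - 1320 gives the equilibrium p* = 350, q* = 1130.
Since 551 is above p* = 350, the ceiling does not bind and the free-market outcome prevails.
Since the control does not bind, no trades are prevented and deadweight loss is zero.

0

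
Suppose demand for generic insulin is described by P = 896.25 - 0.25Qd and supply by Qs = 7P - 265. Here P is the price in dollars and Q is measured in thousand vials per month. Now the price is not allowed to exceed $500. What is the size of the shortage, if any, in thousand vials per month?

0

Rearranging demand gives Qd = 3585 - 4P. Equilibrium: 3585 - 4P = 7P - 265, so 3850 = 11P and P* = 350, Q* = 2185.
The ceiling of 500 is above the equilibrium price 350, so it is not binding; the market clears at P* = 350, Q* = 2185.
Since the control does not bind, there is no shortage.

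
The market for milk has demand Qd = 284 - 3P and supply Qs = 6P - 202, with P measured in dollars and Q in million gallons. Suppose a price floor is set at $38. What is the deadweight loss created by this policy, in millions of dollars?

0

Without the control the market clears where 284 - 3P = 6P - 202, i.e. P* = 54 and Q* = 122.
Since 38 is below P* = 54, the floor does not bind and the free-market outcome prevails.
Since the control does not bind, no trades are prevented and deadweight loss is zero.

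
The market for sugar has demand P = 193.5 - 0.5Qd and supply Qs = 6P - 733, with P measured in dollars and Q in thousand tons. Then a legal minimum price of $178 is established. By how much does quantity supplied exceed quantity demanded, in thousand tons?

304

Rearranging demand gives Qd = 387 - 2P. In a free market, 387 - 2P = 6P - 733 gives the equilibrium P* = 140, Q* = 107.
Because the floor (178) lies above the market-clearing price, it is binding.
At P = 178: Qd = 387 - 2·178 = 31 and Qs = 6·178 - 733 = 335.
Surplus = Qs - Qd = 335 - 31 = 304.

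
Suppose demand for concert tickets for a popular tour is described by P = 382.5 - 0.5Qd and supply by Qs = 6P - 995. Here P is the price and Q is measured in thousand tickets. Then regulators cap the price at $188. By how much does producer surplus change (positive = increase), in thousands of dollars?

Rearranging demand gives Qd = 765 - 2P. Equilibrium: 765 - 2P = 6P - 995, so 1760 = 8P and P* = 220, Q* = 325.
Because the ceiling (188) lies below the market-clearing price, it is binding.
At P = 188: Qd = 765 - 2·188 = 389 and Qs = 6·188 - 995 = 133.
Producer surplus without the control is ½ · (220 - 995/6) · 325 = 105625/12.
With the ceiling, producers sell 133 units at 188, so PS = ½ · (188 - 995/6) · 133 = 17689/12.
Change in producer surplus = 17689/12 - 105625/12 = -7328.

-7328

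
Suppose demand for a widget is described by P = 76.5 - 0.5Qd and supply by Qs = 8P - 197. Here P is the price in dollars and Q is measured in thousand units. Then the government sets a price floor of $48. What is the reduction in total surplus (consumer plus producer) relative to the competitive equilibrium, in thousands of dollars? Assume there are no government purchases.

Rearranging demand gives Qd = 153 - 2P. Equilibrium: 153 - 2P = 8P - 197, so 350 = 10P and P* = 35, Q* = 83.
The floor of 48 is above the equilibrium price 35, so it binds.
At P = 48: Qd = 153 - 2·48 = 57 and Qs = 8·48 - 197 = 187.
Quantity traded falls to 57. At Q = 57 the demand price is (153 - 57)/2 = 48 and the supply price is (197 + 57)/8 = 31.75.
Deadweight loss = ½ · (48 - 31.75) · (83 - 57) = ½ · 16.25 · 26 = 211.25.

211.25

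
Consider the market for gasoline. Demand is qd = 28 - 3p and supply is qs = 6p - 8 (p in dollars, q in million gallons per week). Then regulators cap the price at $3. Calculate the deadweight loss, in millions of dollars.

Without the control the market clears where 28 - 3p = 6p - 8, i.e. p* = 4 and q* = 16.
Because the ceiling (3) lies below the market-clearing price, it is binding.
At p = 3: qd = 28 - 3·3 = 19 and qs = 6·3 - 8 = 10.
Quantity traded falls to 10. At q = 10 the demand price is (28 - 10)/3 = 6 and the supply price is (8 + 10)/6 = 3.
Deadweight loss = ½ · (6 - 3) · (16 - 10) = ½ · 3 · 6 = 9.

9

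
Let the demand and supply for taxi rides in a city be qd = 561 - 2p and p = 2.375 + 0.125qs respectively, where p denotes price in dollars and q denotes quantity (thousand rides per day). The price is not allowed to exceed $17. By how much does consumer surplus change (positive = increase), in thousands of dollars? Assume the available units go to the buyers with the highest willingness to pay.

Rearranging supply gives qs = 8p - 19. Without the control the market clears where 561 - 2p = 8p - 19, i.e. p* = 58 and q* = 445.
The ceiling of 17 is below the equilibrium price 58, so it binds.
At p = 17: qd = 561 - 2·17 = 527 and qs = 8·17 - 19 = 117.
Consumer surplus without the control is ½ · (280.5 - 58) · 445 = 49506.25.
With the ceiling, 117 units are sold at 17 (assume they go to the highest-value buyers). The demand price at q = 117 is 222, so CS = ½ · [(280.5 - 17) + (222 - 17)] · 117 = 27407.25.
Change in consumer surplus = 27407.25 - 49506.25 = -22099.

-22099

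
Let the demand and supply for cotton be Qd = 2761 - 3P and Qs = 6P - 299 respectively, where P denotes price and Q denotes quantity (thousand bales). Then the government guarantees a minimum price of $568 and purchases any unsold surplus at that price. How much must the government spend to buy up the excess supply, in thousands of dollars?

In a free market, 2761 - 3P = 6P - 299 gives the equilibrium P* = 340, Q* = 1741.
Because the floor (568) lies above the market-clearing price, it is binding.
At P = 568: Qd = 2761 - 3·568 = 1057 and Qs = 6·568 - 299 = 3109.
Surplus = Qs - Qd = 2052.
Government expenditure = surplus × support price = 2052 × 568 = 1165536.

1165536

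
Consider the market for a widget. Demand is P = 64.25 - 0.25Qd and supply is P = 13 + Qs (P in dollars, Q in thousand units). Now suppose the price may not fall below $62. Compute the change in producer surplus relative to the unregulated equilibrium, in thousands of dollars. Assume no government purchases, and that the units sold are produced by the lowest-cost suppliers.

-440

Rearranging demand gives Qd = 257 - 4P; rearranging supply gives Qs = P - 13. In a free market, 257 - 4P = P - 13 gives the equilibrium P* = 54, Q* = 41.
Since 62 > 54, the floor is binding.
At P = 62: Qd = 257 - 4·62 = 9 and Qs = 62 - 13 = 49.
Producer surplus without the control is ½ · (54 - 13) · 41 = 840.5.
With the floor, 9 units are sold at 62. The supply price at Q = 9 is 22, so PS = ½ · [(62 - 13) + (62 - 22)] · 9 = 400.5.
Change in producer surplus = 400.5 - 840.5 = -440.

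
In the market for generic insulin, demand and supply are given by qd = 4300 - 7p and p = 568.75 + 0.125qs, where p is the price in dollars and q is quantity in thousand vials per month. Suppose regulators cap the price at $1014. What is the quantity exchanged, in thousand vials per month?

170

Rearranging supply gives qs = 8p - 4550. Equilibrium: 4300 - 7p = 8p - 4550, so 8850 = 15p and p* = 590, q* = 170.
Since 1014 is above p* = 590, the ceiling does not bind and the free-market outcome prevails.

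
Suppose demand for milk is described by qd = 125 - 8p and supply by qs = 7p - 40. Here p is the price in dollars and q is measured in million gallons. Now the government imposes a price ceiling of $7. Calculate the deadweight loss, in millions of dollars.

105

Setting quantity demanded equal to quantity supplied, 125 - 8p = 7p - 40, gives p* = 11 and q* = 37.
The ceiling of 7 is below the equilibrium price 11, so it binds.
At p = 7: qd = 125 - 8·7 = 69 and qs = 7·7 - 40 = 9.
Quantity traded falls to 9. At q = 9 the demand price is (125 - 9)/8 = 14.5 and the supply price is (40 + 9)/7 = 7.
Deadweight loss = ½ · (14.5 - 7) · (37 - 9) = ½ · 7.5 · 28 = 105.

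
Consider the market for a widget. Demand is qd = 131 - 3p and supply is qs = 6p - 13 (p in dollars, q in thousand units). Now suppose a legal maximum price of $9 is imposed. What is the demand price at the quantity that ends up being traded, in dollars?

30

Equilibrium: 131 - 3p = 6p - 13, so 144 = 9p and p* = 16, q* = 83.
The ceiling of 9 is below the equilibrium price 16, so it binds.
At p = 9: qd = 131 - 3·9 = 104 and qs = 6·9 - 13 = 41.
Only 41 units reach the market. On the demand curve, the marginal buyer's willingness to pay at q = 41 is (131 - 41)/3 = 30.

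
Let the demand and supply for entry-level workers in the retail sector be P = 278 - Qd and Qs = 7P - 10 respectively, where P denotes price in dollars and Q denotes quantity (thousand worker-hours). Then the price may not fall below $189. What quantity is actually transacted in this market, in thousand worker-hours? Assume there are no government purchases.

Rearranging demand gives Qd = 278 - P. In a free market, 278 - P = 7P - 10 gives the equilibrium P* = 36, Q* = 242.
Because the floor (189) lies above the market-clearing price, it is binding.
At P = 189: Qd = 278 - 189 = 89 and Qs = 7·189 - 10 = 1313.
The quantity actually transacted is the short side, demand: 89.

89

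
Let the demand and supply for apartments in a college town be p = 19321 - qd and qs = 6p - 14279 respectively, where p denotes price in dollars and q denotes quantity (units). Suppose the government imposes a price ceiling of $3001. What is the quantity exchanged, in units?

Rearranging demand gives qd = 19321 - p. Setting quantity demanded equal to quantity supplied, 19321 - p = 6p - 14279, gives p* = 4800 and q* = 14521.
Since 3001 < 4800, the ceiling is binding.
At p = 3001: qd = 19321 - 3001 = 16320 and qs = 6·3001 - 14279 = 3727.
The quantity actually transacted is the short side, supply: 3727.

3727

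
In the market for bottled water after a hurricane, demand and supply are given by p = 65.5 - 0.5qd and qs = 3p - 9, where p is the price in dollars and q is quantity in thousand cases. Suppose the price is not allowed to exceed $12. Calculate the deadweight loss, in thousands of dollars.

Rearranging demand gives qd = 131 - 2p. Setting quantity demanded equal to quantity supplied, 131 - 2p = 3p - 9, gives p* = 28 and q* = 75.
Since 12 < 28, the ceiling is binding.
At p = 12: qd = 131 - 2·12 = 107 and qs = 3·12 - 9 = 27.
Quantity traded falls to 27. At q = 27 the demand price is (131 - 27)/2 = 52 and the supply price is (9 + 27)/3 = 12.
Deadweight loss = ½ · (52 - 12) · (75 - 27) = ½ · 40 · 48 = 960.

960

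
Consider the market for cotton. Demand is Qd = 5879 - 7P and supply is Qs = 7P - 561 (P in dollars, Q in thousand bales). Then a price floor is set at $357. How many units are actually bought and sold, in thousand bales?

Without the control the market clears where 5879 - 7P = 7P - 561, i.e. P* = 460 and Q* = 2659.
Since 357 is below P* = 460, the floor does not bind and the free-market outcome prevails.

2659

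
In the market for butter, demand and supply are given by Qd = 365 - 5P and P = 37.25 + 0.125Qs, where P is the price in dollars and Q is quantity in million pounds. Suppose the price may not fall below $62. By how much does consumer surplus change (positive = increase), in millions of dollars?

Rearranging supply gives Qs = 8P - 298. Setting quantity demanded equal to quantity supplied, 365 - 5P = 8P - 298, gives P* = 51 and Q* = 110.
Since 62 > 51, the floor is binding.
At P = 62: Qd = 365 - 5·62 = 55 and Qs = 8·62 - 298 = 198.
Consumer surplus without the control is ½ · (73 - 51) · 110 = 1210.
With the floor, consumers buy 55 units at 62, so CS = ½ · (73 - 62) · 55 = 302.5.
Change in consumer surplus = 302.5 - 1210 = -907.5.

-907.5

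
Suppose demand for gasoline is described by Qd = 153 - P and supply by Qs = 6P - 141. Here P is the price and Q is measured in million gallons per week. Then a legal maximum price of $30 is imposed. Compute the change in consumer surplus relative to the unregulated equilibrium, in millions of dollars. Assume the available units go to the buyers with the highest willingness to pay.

Setting quantity demanded equal to quantity supplied, 153 - P = 6P - 141, gives P* = 42 and Q* = 111.
Since 30 < 42, the ceiling is binding.
At P = 30: Qd = 153 - 30 = 123 and Qs = 6·30 - 141 = 39.
Consumer surplus without the control is ½ · (153 - 42) · 111 = 6160.5.
With the ceiling, 39 units are sold at 30 (assume they go to the highest-value buyers). The demand price at Q = 39 is 114, so CS = ½ · [(153 - 30) + (114 - 30)] · 39 = 4036.5.
Change in consumer surplus = 4036.5 - 6160.5 = -2124.

-2124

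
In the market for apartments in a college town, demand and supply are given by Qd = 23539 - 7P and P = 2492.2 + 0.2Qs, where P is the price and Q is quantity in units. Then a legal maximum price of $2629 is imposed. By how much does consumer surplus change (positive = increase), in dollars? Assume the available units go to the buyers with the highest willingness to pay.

7976.5

Rearranging supply gives Qs = 5P - 12461. Without the control the market clears where 23539 - 7P = 5P - 12461, i.e. P* = 3000 and Q* = 2539.
Since 2629 < 3000, the ceiling is binding.
At P = 2629: Qd = 23539 - 7·2629 = 5136 and Qs = 5·2629 - 12461 = 684.
Consumer surplus without the control is ½ · (23539/7 - 3000) · 2539 = 6446521/14.
With the ceiling, 684 units are sold at 2629 (assume they go to the highest-value buyers). The demand price at Q = 684 is 3265, so CS = ½ · [(23539/7 - 2629) + (3265 - 2629)] · 684 = 3279096/7.
Change in consumer surplus = 3279096/7 - 6446521/14 = 7976.5.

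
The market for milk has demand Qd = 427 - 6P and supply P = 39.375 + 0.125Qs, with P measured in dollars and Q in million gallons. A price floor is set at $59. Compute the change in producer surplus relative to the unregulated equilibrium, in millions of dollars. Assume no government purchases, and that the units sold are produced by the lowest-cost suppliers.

357

Rearranging supply gives Qs = 8P - 315. Setting quantity demanded equal to quantity supplied, 427 - 6P = 8P - 315, gives P* = 53 and Q* = 109.
The floor of 59 is above the equilibrium price 53, so it binds.
At P = 59: Qd = 427 - 6·59 = 73 and Qs = 8·59 - 315 = 157.
Producer surplus without the control is ½ · (53 - 39.375) · 109 = 742.5625.
With the floor, 73 units are sold at 59. The supply price at Q = 73 is 48.5, so PS = ½ · [(59 - 39.375) + (59 - 48.5)] · 73 = 1099.5625.
Change in producer surplus = 1099.5625 - 742.5625 = 357.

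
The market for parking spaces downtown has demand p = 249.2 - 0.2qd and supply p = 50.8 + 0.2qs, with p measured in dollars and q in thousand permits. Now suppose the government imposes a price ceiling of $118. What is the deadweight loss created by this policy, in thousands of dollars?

Rearranging demand gives qd = 1246 - 5p; rearranging supply gives qs = 5p - 254. In a free market, 1246 - 5p = 5p - 254 gives the equilibrium p* = 150, q* = 496.
The ceiling of 118 is below the equilibrium price 150, so it binds.
At p = 118: qd = 1246 - 5·118 = 656 and qs = 5·118 - 254 = 336.
Quantity traded falls to 336. At q = 336 the demand price is (1246 - 336)/5 = 182 and the supply price is (254 + 336)/5 = 118.
Deadweight loss = ½ · (182 - 118) · (496 - 336) = ½ · 64 · 160 = 5120.

5120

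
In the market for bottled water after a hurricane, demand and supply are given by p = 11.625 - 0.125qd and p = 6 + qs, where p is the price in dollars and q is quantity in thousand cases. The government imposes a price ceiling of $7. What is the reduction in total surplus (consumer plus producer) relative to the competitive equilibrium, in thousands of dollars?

9

Rearranging demand gives qd = 93 - 8p; rearranging supply gives qs = p - 6. Without the control the market clears where 93 - 8p = p - 6, i.e. p* = 11 and q* = 5.
Since 7 < 11, the ceiling is binding.
At p = 7: qd = 93 - 8·7 = 37 and qs = 7 - 6 = 1.
Quantity traded falls to 1. At q = 1 the demand price is (93 - 1)/8 = 11.5 and the supply price is 6 + 1 = 7.
Deadweight loss = ½ · (11.5 - 7) · (5 - 1) = ½ · 4.5 · 4 = 9.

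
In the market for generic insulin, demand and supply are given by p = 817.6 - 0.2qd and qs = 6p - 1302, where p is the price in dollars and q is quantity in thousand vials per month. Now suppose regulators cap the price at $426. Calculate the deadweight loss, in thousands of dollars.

27033.6

Rearranging demand gives qd = 4088 - 5p. Equilibrium: 4088 - 5p = 6p - 1302, so 5390 = 11p and p* = 490, q* = 1638.
Because the ceiling (426) lies below the market-clearing price, it is binding.
At p = 426: qd = 4088 - 5·426 = 1958 and qs = 6·426 - 1302 = 1254.
Quantity traded falls to 1254. At q = 1254 the demand price is (4088 - 1254)/5 = 566.8 and the supply price is (1302 + 1254)/6 = 426.
Deadweight loss = ½ · (566.8 - 426) · (1638 - 1254) = ½ · 140.8 · 384 = 27033.6.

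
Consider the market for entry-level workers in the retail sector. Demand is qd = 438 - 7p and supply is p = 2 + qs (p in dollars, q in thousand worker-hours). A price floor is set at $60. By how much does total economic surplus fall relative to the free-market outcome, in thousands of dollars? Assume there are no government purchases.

700

Rearranging supply gives qs = p - 2. In a free market, 438 - 7p = p - 2 gives the equilibrium p* = 55, q* = 53.
Since 60 > 55, the floor is binding.
At p = 60: qd = 438 - 7·60 = 18 and qs = 60 - 2 = 58.
Quantity traded falls to 18. At q = 18 the demand price is (438 - 18)/7 = 60 and the supply price is 2 + 18 = 20.
Deadweight loss = ½ · (60 - 20) · (53 - 18) = ½ · 40 · 35 = 700.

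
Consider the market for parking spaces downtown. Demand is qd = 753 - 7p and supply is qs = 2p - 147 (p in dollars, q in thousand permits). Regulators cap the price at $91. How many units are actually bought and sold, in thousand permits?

In a free market, 753 - 7p = 2p - 147 gives the equilibrium p* = 100, q* = 53.
The ceiling of 91 is below the equilibrium price 100, so it binds.
At p = 91: qd = 753 - 7·91 = 116 and qs = 2·91 - 147 = 35.
The quantity actually transacted is the short side, supply: 35.

35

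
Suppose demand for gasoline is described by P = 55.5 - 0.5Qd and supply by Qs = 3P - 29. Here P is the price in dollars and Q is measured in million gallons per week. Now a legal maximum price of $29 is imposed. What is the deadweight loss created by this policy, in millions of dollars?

0

Rearranging demand gives Qd = 111 - 2P. Setting quantity demanded equal to quantity supplied, 111 - 2P = 3P - 29, gives P* = 28 and Q* = 55.
The ceiling of 29 is above the equilibrium price 28, so it is not binding; the market clears at P* = 28, Q* = 55.
Since the control does not bind, no trades are prevented and deadweight loss is zero.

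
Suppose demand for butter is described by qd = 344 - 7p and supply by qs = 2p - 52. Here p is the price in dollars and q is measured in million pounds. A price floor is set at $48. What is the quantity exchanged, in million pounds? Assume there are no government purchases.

In a free market, 344 - 7p = 2p - 52 gives the equilibrium p* = 44, q* = 36.
The floor of 48 is above the equilibrium price 44, so it binds.
At p = 48: qd = 344 - 7·48 = 8 and qs = 2·48 - 52 = 44.
The quantity actually transacted is the short side, demand: 8.

8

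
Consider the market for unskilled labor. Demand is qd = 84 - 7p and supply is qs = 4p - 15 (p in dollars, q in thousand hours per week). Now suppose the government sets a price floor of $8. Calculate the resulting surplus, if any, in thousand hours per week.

0

In a free market, 84 - 7p = 4p - 15 gives the equilibrium p* = 9, q* = 21.
The floor of 8 is below the equilibrium price 9, so it is not binding; the market clears at p* = 9, q* = 21.
Since the control does not bind, there is no surplus.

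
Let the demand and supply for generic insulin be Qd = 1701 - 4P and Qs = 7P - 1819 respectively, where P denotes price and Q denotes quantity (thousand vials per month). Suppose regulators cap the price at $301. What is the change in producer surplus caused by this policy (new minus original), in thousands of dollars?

Without the control the market clears where 1701 - 4P = 7P - 1819, i.e. P* = 320 and Q* = 421.
The ceiling of 301 is below the equilibrium price 320, so it binds.
At P = 301: Qd = 1701 - 4·301 = 497 and Qs = 7·301 - 1819 = 288.
Producer surplus without the control is ½ · (320 - 1819/7) · 421 = 177241/14.
With the ceiling, producers sell 288 units at 301, so PS = ½ · (301 - 1819/7) · 288 = 41472/7.
Change in producer surplus = 41472/7 - 177241/14 = -6735.5.

-6735.5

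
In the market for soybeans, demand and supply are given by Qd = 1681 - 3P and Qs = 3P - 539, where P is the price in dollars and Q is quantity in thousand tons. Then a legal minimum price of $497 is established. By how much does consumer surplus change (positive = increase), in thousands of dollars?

-48323.5

Setting quantity demanded equal to quantity supplied, 1681 - 3P = 3P - 539, gives P* = 370 and Q* = 571.
The floor of 497 is above the equilibrium price 370, so it binds.
At P = 497: Qd = 1681 - 3·497 = 190 and Qs = 3·497 - 539 = 952.
Consumer surplus without the control is ½ · (1681/3 - 370) · 571 = 326041/6.
With the floor, consumers buy 190 units at 497, so CS = ½ · (1681/3 - 497) · 190 = 18050/3.
Change in consumer surplus = 18050/3 - 326041/6 = -48323.5.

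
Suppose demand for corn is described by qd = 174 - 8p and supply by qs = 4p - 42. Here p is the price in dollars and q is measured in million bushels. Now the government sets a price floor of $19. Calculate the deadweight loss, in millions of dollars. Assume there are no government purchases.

Without the control the market clears where 174 - 8p = 4p - 42, i.e. p* = 18 and q* = 30.
Because the floor (19) lies above the market-clearing price, it is binding.
At p = 19: qd = 174 - 8·19 = 22 and qs = 4·19 - 42 = 34.
Quantity traded falls to 22. At q = 22 the demand price is (174 - 22)/8 = 19 and the supply price is (42 + 22)/4 = 16.
Deadweight loss = ½ · (19 - 16) · (30 - 22) = ½ · 3 · 8 = 12.

12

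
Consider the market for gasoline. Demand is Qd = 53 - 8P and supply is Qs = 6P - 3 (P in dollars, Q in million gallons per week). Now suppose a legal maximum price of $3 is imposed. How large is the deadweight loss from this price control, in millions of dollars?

Without the control the market clears where 53 - 8P = 6P - 3, i.e. P* = 4 and Q* = 21.
Since 3 < 4, the ceiling is binding.
At P = 3: Qd = 53 - 8·3 = 29 and Qs = 6·3 - 3 = 15.
Quantity traded falls to 15. At Q = 15 the demand price is (53 - 15)/8 = 4.75 and the supply price is (3 + 15)/6 = 3.
Deadweight loss = ½ · (4.75 - 3) · (21 - 15) = ½ · 1.75 · 6 = 5.25.

5.25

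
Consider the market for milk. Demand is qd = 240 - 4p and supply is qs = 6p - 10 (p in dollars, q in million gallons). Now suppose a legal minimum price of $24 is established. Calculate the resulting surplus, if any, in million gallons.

0

Equilibrium: 240 - 4p = 6p - 10, so 250 = 10p and p* = 25, q* = 140.
The floor of 24 is below the equilibrium price 25, so it is not binding; the market clears at p* = 25, q* = 140.
Since the control does not bind, there is no surplus.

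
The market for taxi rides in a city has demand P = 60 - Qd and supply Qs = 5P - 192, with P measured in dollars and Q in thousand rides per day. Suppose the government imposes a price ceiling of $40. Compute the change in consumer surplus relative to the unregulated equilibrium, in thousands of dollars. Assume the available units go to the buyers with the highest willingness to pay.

-34

Rearranging demand gives Qd = 60 - P. Equilibrium: 60 - P = 5P - 192, so 252 = 6P and P* = 42, Q* = 18.
Because the ceiling (40) lies below the market-clearing price, it is binding.
At P = 40: Qd = 60 - 40 = 20 and Qs = 5·40 - 192 = 8.
Consumer surplus without the control is ½ · (60 - 42) · 18 = 162.
With the ceiling, 8 units are sold at 40 (assume they go to the highest-value buyers). The demand price at Q = 8 is 52, so CS = ½ · [(60 - 40) + (52 - 40)] · 8 = 128.
Change in consumer surplus = 128 - 162 = -34.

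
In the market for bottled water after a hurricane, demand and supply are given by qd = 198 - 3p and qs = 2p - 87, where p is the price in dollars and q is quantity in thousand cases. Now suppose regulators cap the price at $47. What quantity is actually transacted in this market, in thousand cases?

Equilibrium: 198 - 3p = 2p - 87, so 285 = 5p and p* = 57, q* = 27.
Because the ceiling (47) lies below the market-clearing price, it is binding.
At p = 47: qd = 198 - 3·47 = 57 and qs = 2·47 - 87 = 7.
The quantity actually transacted is the short side, supply: 7.

7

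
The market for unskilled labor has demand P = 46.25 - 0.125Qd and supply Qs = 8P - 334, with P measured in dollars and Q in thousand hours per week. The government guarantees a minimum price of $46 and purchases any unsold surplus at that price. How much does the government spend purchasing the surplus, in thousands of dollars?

1472

Rearranging demand gives Qd = 370 - 8P. In a free market, 370 - 8P = 8P - 334 gives the equilibrium P* = 44, Q* = 18.
Because the floor (46) lies above the market-clearing price, it is binding.
At P = 46: Qd = 370 - 8·46 = 2 and Qs = 8·46 - 334 = 34.
Surplus = Qs - Qd = 32.
Government expenditure = surplus × support price = 32 × 46 = 1472.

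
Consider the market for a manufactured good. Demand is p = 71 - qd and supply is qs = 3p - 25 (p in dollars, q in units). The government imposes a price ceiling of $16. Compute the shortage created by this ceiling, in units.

32

Rearranging demand gives qd = 71 - p. In a free market, 71 - p = 3p - 25 gives the equilibrium p* = 24, q* = 47.
Since 16 < 24, the ceiling is binding.
At p = 16: qd = 71 - 16 = 55 and qs = 3·16 - 25 = 23.
Shortage = qd - qs = 55 - 23 = 32.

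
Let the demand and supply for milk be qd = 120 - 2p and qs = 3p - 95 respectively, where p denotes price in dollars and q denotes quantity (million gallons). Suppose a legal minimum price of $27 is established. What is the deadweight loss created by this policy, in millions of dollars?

In a free market, 120 - 2p = 3p - 95 gives the equilibrium p* = 43, q* = 34.
Since 27 is below p* = 43, the floor does not bind and the free-market outcome prevails.
Since the control does not bind, no trades are prevented and deadweight loss is zero.

0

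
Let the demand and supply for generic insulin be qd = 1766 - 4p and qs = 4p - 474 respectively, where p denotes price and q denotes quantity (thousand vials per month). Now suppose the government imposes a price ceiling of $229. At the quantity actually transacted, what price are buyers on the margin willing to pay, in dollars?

In a free market, 1766 - 4p = 4p - 474 gives the equilibrium p* = 280, q* = 646.
The ceiling of 229 is below the equilibrium price 280, so it binds.
At p = 229: qd = 1766 - 4·229 = 850 and qs = 4·229 - 474 = 442.
Only 442 units reach the market. On the demand curve, the marginal buyer's willingness to pay at q = 442 is (1766 - 442)/4 = 331.

331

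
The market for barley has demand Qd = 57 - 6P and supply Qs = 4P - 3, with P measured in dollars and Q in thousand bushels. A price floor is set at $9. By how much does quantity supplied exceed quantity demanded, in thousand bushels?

Setting quantity demanded equal to quantity supplied, 57 - 6P = 4P - 3, gives P* = 6 and Q* = 21.
Because the floor (9) lies above the market-clearing price, it is binding.
At P = 9: Qd = 57 - 6·9 = 3 and Qs = 4·9 - 3 = 33.
Surplus = Qs - Qd = 33 - 3 = 30.

30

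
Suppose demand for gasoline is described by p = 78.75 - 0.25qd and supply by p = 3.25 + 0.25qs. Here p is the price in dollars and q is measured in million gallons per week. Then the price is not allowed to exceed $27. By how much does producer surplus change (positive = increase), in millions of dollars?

Rearranging demand gives qd = 315 - 4p; rearranging supply gives qs = 4p - 13. Equilibrium: 315 - 4p = 4p - 13, so 328 = 8p and p* = 41, q* = 151.
The ceiling of 27 is below the equilibrium price 41, so it binds.
At p = 27: qd = 315 - 4·27 = 207 and qs = 4·27 - 13 = 95.
Producer surplus without the control is ½ · (41 - 3.25) · 151 = 2850.125.
With the ceiling, producers sell 95 units at 27, so PS = ½ · (27 - 3.25) · 95 = 1128.125.
Change in producer surplus = 1128.125 - 2850.125 = -1722.

-1722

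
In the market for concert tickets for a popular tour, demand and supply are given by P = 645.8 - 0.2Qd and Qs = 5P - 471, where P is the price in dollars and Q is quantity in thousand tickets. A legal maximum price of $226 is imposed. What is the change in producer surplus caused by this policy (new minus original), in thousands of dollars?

-146736

Rearranging demand gives Qd = 3229 - 5P. Without the control the market clears where 3229 - 5P = 5P - 471, i.e. P* = 370 and Q* = 1379.
Since 226 < 370, the ceiling is binding.
At P = 226: Qd = 3229 - 5·226 = 2099 and Qs = 5·226 - 471 = 659.
Producer surplus without the control is ½ · (370 - 94.2) · 1379 = 190164.1.
With the ceiling, producers sell 659 units at 226, so PS = ½ · (226 - 94.2) · 659 = 43428.1.
Change in producer surplus = 43428.1 - 190164.1 = -146736.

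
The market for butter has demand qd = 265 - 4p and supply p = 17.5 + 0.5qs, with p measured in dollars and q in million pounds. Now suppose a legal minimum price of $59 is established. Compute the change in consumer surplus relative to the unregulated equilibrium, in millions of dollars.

-423

Rearranging supply gives qs = 2p - 35. Without the control the market clears where 265 - 4p = 2p - 35, i.e. p* = 50 and q* = 65.
The floor of 59 is above the equilibrium price 50, so it binds.
At p = 59: qd = 265 - 4·59 = 29 and qs = 2·59 - 35 = 83.
Consumer surplus without the control is ½ · (66.25 - 50) · 65 = 528.125.
With the floor, consumers buy 29 units at 59, so CS = ½ · (66.25 - 59) · 29 = 105.125.
Change in consumer surplus = 105.125 - 528.125 = -423.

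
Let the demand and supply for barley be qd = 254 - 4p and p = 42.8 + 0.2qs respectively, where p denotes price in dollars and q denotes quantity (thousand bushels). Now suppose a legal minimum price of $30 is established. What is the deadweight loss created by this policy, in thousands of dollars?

0

Rearranging supply gives qs = 5p - 214. Without the control the market clears where 254 - 4p = 5p - 214, i.e. p* = 52 and q* = 46.
Since 30 is below p* = 52, the floor does not bind and the free-market outcome prevails.
Since the control does not bind, no trades are prevented and deadweight loss is zero.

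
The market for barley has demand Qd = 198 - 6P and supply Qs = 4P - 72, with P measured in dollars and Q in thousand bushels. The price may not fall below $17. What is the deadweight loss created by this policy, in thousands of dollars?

0

Without the control the market clears where 198 - 6P = 4P - 72, i.e. P* = 27 and Q* = 36.
The floor of 17 is below the equilibrium price 27, so it is not binding; the market clears at P* = 27, Q* = 36.
Since the control does not bind, no trades are prevented and deadweight loss is zero.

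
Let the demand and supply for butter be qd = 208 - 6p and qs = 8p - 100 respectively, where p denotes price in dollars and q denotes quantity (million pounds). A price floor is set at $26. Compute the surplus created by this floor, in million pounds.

In a free market, 208 - 6p = 8p - 100 gives the equilibrium p* = 22, q* = 76.
Because the floor (26) lies above the market-clearing price, it is binding.
At p = 26: qd = 208 - 6·26 = 52 and qs = 8·26 - 100 = 108.
Surplus = qs - qd = 108 - 52 = 56.

56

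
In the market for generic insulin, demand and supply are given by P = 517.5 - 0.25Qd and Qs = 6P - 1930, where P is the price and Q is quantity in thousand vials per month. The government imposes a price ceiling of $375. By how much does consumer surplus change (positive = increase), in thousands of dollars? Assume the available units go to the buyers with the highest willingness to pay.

Rearranging demand gives Qd = 2070 - 4P. Setting quantity demanded equal to quantity supplied, 2070 - 4P = 6P - 1930, gives P* = 400 and Q* = 470.
The ceiling of 375 is below the equilibrium price 400, so it binds.
At P = 375: Qd = 2070 - 4·375 = 570 and Qs = 6·375 - 1930 = 320.
Consumer surplus without the control is ½ · (517.5 - 400) · 470 = 27612.5.
With the ceiling, 320 units are sold at 375 (assume they go to the highest-value buyers). The demand price at Q = 320 is 437.5, so CS = ½ · [(517.5 - 375) + (437.5 - 375)] · 320 = 32800.
Change in consumer surplus = 32800 - 27612.5 = 5187.5.

5187.5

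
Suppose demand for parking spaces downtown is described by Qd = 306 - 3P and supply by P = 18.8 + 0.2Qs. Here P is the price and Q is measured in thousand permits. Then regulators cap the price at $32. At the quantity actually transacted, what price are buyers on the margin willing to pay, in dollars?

Rearranging supply gives Qs = 5P - 94. Equilibrium: 306 - 3P = 5P - 94, so 400 = 8P and P* = 50, Q* = 156.
The ceiling of 32 is below the equilibrium price 50, so it binds.
At P = 32: Qd = 306 - 3·32 = 210 and Qs = 5·32 - 94 = 66.
Only 66 units reach the market. On the demand curve, the marginal buyer's willingness to pay at Q = 66 is (306 - 66)/3 = 80.

80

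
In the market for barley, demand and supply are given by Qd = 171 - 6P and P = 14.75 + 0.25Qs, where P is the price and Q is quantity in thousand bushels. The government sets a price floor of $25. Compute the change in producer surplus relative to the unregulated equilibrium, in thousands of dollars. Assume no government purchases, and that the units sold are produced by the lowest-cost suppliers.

Rearranging supply gives Qs = 4P - 59. Without the control the market clears where 171 - 6P = 4P - 59, i.e. P* = 23 and Q* = 33.
The floor of 25 is above the equilibrium price 23, so it binds.
At P = 25: Qd = 171 - 6·25 = 21 and Qs = 4·25 - 59 = 41.
Producer surplus without the control is ½ · (23 - 14.75) · 33 = 136.125.
With the floor, 21 units are sold at 25. The supply price at Q = 21 is 20, so PS = ½ · [(25 - 14.75) + (25 - 20)] · 21 = 160.125.
Change in producer surplus = 160.125 - 136.125 = 24.

24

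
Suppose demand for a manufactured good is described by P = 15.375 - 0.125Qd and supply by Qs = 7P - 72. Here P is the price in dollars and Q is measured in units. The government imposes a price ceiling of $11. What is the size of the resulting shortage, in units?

Rearranging demand gives Qd = 123 - 8P. Setting quantity demanded equal to quantity supplied, 123 - 8P = 7P - 72, gives P* = 13 and Q* = 19.
Because the ceiling (11) lies below the market-clearing price, it is binding.
At P = 11: Qd = 123 - 8·11 = 35 and Qs = 7·11 - 72 = 5.
Shortage = Qd - Qs = 35 - 5 = 30.

30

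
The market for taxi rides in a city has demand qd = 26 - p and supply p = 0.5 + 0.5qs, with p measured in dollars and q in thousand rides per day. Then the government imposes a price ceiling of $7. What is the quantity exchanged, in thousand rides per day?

13

Rearranging supply gives qs = 2p - 1. Equilibrium: 26 - p = 2p - 1, so 27 = 3p and p* = 9, q* = 17.
The ceiling of 7 is below the equilibrium price 9, so it binds.
At p = 7: qd = 26 - 7 = 19 and qs = 2·7 - 1 = 13.
The quantity actually transacted is the short side, supply: 13.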